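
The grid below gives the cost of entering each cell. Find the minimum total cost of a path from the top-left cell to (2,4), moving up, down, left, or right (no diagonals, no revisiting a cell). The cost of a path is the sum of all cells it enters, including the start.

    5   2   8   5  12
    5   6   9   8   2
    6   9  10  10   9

Best path: r0c0→r0c1→r0c2→r0c3→r1c3→r1c4→r2c4
Cost: 5 + 2 + 8 + 5 + 8 + 2 + 9 = 39

39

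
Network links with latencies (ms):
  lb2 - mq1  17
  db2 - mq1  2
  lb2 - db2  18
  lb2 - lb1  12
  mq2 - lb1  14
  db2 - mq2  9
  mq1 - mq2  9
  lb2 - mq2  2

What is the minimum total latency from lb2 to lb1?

12

Checking several routes:
lb2→mq1→mq2→lb1: 17 + 9 + 14 = 40
lb2→mq1→db2→mq2→lb1: 17 + 2 + 9 + 14 = 42
lb2→lb1: 12
lb2→mq2→lb1: 2 + 14 = 16
lb2→db2→mq2→lb1: 18 + 9 + 14 = 41
The minimum is 12 ms.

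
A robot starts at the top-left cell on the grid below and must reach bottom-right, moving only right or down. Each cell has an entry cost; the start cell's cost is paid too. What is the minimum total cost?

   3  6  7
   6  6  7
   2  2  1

14

Best path: (0,0) → (1,0) → (2,0) → (2,1) → (2,2)
Cost: 3 + 6 + 2 + 2 + 1 = 14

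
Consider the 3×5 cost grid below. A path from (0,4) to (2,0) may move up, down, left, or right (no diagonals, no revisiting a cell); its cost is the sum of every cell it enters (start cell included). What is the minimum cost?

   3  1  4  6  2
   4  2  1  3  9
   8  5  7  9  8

One optimal route is [0,4] [0,3] [1,3] [1,2] [1,1] [1,0] [2,0].
Its cost is 2 + 6 + 3 + 1 + 2 + 4 + 8 = 26.

26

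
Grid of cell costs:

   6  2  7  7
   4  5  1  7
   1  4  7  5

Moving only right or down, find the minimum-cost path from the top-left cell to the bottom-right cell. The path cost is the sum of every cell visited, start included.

Best path: (0,0) → (0,1) → (1,1) → (1,2) → (1,3) → (2,3)
Cost: 6 + 2 + 5 + 1 + 7 + 5 = 26

26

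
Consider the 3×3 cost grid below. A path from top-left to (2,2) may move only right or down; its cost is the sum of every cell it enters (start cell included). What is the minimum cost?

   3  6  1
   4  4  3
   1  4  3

15

Cheapest: r0c0 → r1c0 → r2c0 → r2c1 → r2c2
  3 + 4 + 1 + 4 + 3 = 15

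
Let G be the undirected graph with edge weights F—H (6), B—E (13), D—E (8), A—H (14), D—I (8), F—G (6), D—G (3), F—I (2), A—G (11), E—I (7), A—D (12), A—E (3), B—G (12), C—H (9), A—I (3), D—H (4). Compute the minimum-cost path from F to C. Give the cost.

15

Some routes from F to C:
F→G→D→H→C: 6 + 3 + 4 + 9 = 22
F→I→A→H→C: 2 + 3 + 14 + 9 = 28
F→I→D→H→C: 2 + 8 + 4 + 9 = 23
F→H→C: 6 + 9 = 15
Shortest: 15.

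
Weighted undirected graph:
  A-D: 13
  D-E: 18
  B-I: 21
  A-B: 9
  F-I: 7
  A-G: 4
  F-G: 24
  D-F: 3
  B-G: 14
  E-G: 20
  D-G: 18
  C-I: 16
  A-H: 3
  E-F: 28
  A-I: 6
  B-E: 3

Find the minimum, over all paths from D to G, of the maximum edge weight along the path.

A few of the D→G routes:
D-A-B-G: max(13, 9, 14) = 14
D-A-G: max(13, 4) = 13
D-F-I-A-B-G: max(3, 7, 6, 9, 14) = 14
D-E-B-G: max(18, 3, 14) = 18
D-E-B-A-G: max(18, 3, 9, 4) = 18
D-F-I-A-G: max(3, 7, 6, 4) = 7
Smallest bottleneck: 7.

7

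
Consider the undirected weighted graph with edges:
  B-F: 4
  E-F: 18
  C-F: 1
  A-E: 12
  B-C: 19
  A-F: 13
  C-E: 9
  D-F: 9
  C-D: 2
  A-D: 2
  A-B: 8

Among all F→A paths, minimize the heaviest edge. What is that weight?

2

Checking several routes:
F-D-C-E-A: max(9, 2, 9, 12) = 12
F-C-D-A: max(1, 2, 2) = 2
F-C-E-A: max(1, 9, 12) = 12
F-B-A: max(4, 8) = 8
F-D-A: max(9, 2) = 9
Smallest bottleneck: 2.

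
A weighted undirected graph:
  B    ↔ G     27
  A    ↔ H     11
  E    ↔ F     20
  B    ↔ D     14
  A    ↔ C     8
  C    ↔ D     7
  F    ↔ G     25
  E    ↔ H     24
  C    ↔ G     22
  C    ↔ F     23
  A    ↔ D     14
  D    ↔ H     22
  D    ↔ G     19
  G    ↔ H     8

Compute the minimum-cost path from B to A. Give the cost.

Some routes from B to A:
B - D - C - A: 14 + 7 + 8 = 29
B - G - H - A: 27 + 8 + 11 = 46
B - D - G - H - A: 14 + 19 + 8 + 11 = 52
B - D - A: 14 + 14 = 28
B - D - H - A: 14 + 22 + 11 = 47
Best route has total 28.

28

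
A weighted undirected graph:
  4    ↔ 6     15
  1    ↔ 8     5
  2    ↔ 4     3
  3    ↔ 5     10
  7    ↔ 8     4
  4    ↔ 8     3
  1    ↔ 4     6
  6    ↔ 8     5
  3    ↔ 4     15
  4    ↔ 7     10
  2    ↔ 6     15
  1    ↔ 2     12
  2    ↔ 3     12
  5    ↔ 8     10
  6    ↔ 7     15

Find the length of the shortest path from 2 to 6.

11

A few of the 2→6 routes:
2 -> 4 -> 8 -> 6: 3 + 3 + 5 = 11
2 -> 4 -> 6: 3 + 15 = 18
2 -> 6: 15
2 -> 4 -> 7 -> 8 -> 6: 3 + 10 + 4 + 5 = 22
2 -> 4 -> 1 -> 8 -> 6: 3 + 6 + 5 + 5 = 19
2 -> 1 -> 8 -> 6: 12 + 5 + 5 = 22
Best route has total 11.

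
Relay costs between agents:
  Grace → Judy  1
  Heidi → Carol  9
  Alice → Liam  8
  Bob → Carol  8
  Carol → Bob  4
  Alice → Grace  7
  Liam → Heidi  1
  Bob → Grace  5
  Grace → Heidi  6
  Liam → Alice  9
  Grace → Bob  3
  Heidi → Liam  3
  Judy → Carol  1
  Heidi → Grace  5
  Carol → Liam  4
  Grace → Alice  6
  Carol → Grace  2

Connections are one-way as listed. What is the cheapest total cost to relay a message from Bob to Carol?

7

Candidate routes:
Bob → Grace → Heidi → Carol: 5 + 6 + 9 = 20
Bob → Grace → Alice → Liam → Heidi → Carol: 5 + 6 + 8 + 1 + 9 = 29
Bob → Grace → Judy → Carol: 5 + 1 + 1 = 7
Bob → Carol: 8
Best route has total 7.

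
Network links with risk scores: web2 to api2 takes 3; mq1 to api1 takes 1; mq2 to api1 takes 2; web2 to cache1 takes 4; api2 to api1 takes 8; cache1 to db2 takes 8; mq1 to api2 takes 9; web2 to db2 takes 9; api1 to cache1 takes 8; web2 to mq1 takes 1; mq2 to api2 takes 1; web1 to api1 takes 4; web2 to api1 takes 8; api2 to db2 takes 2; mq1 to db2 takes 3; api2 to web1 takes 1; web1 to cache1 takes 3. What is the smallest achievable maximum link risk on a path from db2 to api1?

2

A few of the db2→api1 routes:
db2-mq1-api1: max(3, 1) = 3
db2-api2-mq2-api1: max(2, 1, 2) = 2
db2-mq1-web2-api2-mq2-api1: max(3, 1, 3, 1, 2) = 3
db2-mq1-web2-api2-web1-api1: max(3, 1, 3, 1, 4) = 4
db2-api2-web2-mq1-api1: max(2, 3, 1, 1) = 3
The minimum achievable maximum is 2.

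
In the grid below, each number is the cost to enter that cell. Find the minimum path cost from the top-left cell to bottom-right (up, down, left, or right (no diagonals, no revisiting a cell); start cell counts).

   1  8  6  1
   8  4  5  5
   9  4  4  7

Cheapest: [0,0] [0,1] [0,2] [0,3] [1,3] [2,3]
  1 + 8 + 6 + 1 + 5 + 7 = 28

28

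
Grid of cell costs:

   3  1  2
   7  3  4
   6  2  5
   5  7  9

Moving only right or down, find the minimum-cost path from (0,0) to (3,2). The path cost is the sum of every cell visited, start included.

23

One optimal route is (0,0)→(0,1)→(1,1)→(2,1)→(2,2)→(3,2).
Its cost is 3 + 1 + 3 + 2 + 5 + 9 = 23.
For comparison, the top-then-right route costs 24.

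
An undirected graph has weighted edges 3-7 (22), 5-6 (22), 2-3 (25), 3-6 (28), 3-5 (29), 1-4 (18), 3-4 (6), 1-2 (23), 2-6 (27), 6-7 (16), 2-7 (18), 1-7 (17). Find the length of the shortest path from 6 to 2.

Comparing a few candidate routes:
6→3→2: 28 + 25 = 53
6→7→2: 16 + 18 = 34
6→2: 27
The minimum is 27.

27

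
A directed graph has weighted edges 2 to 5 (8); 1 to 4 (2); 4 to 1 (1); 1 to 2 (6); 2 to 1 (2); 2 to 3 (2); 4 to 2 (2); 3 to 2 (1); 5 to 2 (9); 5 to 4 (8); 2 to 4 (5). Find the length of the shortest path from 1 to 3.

6

Routes from 1 to 3:
1-2-3: 6 + 2 = 8
1-4-2-3: 2 + 2 + 2 = 6
Shortest: 6.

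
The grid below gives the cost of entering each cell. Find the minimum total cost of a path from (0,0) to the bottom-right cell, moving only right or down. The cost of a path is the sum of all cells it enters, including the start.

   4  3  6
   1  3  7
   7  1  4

Path [0,0] [1,0] [1,1] [2,1] [2,2]: 4 + 1 + 3 + 1 + 4 = 13.

13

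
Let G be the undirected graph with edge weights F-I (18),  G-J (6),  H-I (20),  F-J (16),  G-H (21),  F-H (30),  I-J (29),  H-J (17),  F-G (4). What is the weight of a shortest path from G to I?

Checking several routes:
G-J-I: 6 + 29 = 35
G-J-H-I: 6 + 17 + 20 = 43
G-H-I: 21 + 20 = 41
G-J-F-I: 6 + 16 + 18 = 40
G-F-I: 4 + 18 = 22
Best route has total 22.

22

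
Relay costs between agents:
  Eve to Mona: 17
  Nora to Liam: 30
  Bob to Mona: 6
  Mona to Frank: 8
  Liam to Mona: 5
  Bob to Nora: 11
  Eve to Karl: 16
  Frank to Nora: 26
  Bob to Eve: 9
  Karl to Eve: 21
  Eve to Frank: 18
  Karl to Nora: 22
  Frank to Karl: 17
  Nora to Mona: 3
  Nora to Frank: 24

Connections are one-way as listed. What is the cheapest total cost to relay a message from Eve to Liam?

Routes from Eve to Liam:
Eve -> Mona -> Frank -> Nora -> Liam: 17 + 8 + 26 + 30 = 81
Eve -> Mona -> Frank -> Karl -> Nora -> Liam: 17 + 8 + 17 + 22 + 30 = 94
Eve -> Frank -> Nora -> Liam: 18 + 26 + 30 = 74
Eve -> Karl -> Nora -> Liam: 16 + 22 + 30 = 68
Eve -> Frank -> Karl -> Nora -> Liam: 18 + 17 + 22 + 30 = 87
The minimum is 68.

68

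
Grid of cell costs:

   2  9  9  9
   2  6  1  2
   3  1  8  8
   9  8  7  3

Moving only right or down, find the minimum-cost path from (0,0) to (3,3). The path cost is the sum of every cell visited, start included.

Path [0,0] [1,0] [1,1] [1,2] [1,3] [2,3] [3,3]: 2 + 2 + 6 + 1 + 2 + 8 + 3 = 24.
For comparison, the top-then-right route costs 42.

24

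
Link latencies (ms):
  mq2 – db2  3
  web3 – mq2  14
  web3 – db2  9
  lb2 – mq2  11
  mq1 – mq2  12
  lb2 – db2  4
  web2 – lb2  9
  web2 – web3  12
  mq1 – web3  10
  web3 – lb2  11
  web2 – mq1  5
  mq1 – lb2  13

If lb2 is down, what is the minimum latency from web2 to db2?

Checking several routes:
web2 - web3 - db2: 12 + 9 = 21
web2 - web3 - mq2 - db2: 12 + 14 + 3 = 29
web2 - mq1 - web3 - db2: 5 + 10 + 9 = 24
web2 - mq1 - mq2 - db2: 5 + 12 + 3 = 20
Best route has total 20 ms.

20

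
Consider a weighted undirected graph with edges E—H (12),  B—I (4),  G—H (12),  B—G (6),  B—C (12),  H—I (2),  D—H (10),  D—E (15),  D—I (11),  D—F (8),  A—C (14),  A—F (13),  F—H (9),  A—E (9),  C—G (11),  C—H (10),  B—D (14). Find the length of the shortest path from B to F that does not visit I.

22

Some routes from B to F avoiding I:
B -> C -> H -> F: 12 + 10 + 9 = 31
B -> D -> F: 14 + 8 = 22
B -> G -> H -> F: 6 + 12 + 9 = 27
B -> G -> H -> D -> F: 6 + 12 + 10 + 8 = 36
B -> D -> H -> F: 14 + 10 + 9 = 33
Best route has total 22.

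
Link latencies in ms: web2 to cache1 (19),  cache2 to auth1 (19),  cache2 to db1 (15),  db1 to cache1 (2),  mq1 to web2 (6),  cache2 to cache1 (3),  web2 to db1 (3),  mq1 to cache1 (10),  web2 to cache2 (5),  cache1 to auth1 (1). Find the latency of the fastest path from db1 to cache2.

5

A few of the db1→cache2 routes:
db1-cache1-cache2: 2 + 3 = 5
db1-cache2: 15
db1-cache1-auth1-cache2: 2 + 1 + 19 = 22
db1-web2-mq1-cache1-cache2: 3 + 6 + 10 + 3 = 22
db1-cache1-mq1-web2-cache2: 2 + 10 + 6 + 5 = 23
db1-web2-cache2: 3 + 5 = 8
Shortest: 5 ms.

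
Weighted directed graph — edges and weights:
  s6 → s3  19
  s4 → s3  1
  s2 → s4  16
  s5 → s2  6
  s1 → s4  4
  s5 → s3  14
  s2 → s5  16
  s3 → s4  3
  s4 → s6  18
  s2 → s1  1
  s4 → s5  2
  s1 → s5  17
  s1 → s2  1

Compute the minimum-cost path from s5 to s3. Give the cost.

12

Paths from s5 to s3:
s5→s2→s4→s3: 6 + 16 + 1 = 23
s5→s2→s4→s6→s3: 6 + 16 + 18 + 19 = 59
s5→s2→s1→s4→s6→s3: 6 + 1 + 4 + 18 + 19 = 48
s5→s3: 14
s5→s2→s1→s4→s3: 6 + 1 + 4 + 1 = 12
Best route has total 12.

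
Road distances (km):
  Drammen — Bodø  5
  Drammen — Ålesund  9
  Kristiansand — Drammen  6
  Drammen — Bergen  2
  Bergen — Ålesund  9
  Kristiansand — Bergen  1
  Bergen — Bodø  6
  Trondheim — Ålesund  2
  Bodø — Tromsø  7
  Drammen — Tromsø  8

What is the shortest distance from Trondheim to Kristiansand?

Comparing a few candidate routes:
Trondheim → Ålesund → Bergen → Drammen → Kristiansand: 2 + 9 + 2 + 6 = 19
Trondheim → Ålesund → Bergen → Kristiansand: 2 + 9 + 1 = 12
Trondheim → Ålesund → Drammen → Bergen → Kristiansand: 2 + 9 + 2 + 1 = 14
Trondheim → Ålesund → Drammen → Bodø → Bergen → Kristiansand: 2 + 9 + 5 + 6 + 1 = 23
Trondheim → Ålesund → Drammen → Kristiansand: 2 + 9 + 6 = 17
Trondheim → Ålesund → Bergen → Bodø → Drammen → Kristiansand: 2 + 9 + 6 + 5 + 6 = 28
The minimum is 12 km.

12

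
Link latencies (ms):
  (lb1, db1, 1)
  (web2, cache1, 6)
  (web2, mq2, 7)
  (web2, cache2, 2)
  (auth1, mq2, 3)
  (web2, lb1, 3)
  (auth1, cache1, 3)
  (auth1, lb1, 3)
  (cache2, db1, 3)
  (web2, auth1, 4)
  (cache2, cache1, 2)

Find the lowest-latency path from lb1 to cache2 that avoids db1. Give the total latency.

Some routes from lb1 to cache2 avoiding db1:
lb1-auth1-web2-cache2: 3 + 4 + 2 = 9
lb1-web2-cache2: 3 + 2 = 5
lb1-auth1-cache1-cache2: 3 + 3 + 2 = 8
Best route has total 5 ms.

5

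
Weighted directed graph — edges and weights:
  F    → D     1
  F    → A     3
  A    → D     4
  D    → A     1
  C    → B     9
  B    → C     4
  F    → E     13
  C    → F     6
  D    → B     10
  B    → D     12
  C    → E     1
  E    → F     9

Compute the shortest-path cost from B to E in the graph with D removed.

5

Candidate routes:
B - C - E: 4 + 1 = 5
B - C - F - E: 4 + 6 + 13 = 23
Shortest: 5.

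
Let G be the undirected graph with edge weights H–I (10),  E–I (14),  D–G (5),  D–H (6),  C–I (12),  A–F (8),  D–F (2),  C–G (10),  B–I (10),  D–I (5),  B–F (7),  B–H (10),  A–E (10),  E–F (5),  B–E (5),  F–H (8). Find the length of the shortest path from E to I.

Comparing a few candidate routes:
E → F → D → I: 5 + 2 + 5 = 12
E → I: 14
E → B → I: 5 + 10 = 15
Shortest: 12.

12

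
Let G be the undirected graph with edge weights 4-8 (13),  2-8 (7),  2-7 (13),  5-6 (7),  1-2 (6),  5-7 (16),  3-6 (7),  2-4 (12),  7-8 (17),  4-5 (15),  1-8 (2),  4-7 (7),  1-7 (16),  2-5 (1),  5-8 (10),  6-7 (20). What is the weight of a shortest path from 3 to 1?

A few of the 3→1 routes:
3-6-5-8-1: 7 + 7 + 10 + 2 = 26
3-6-5-2-1: 7 + 7 + 1 + 6 = 21
3-6-5-8-2-1: 7 + 7 + 10 + 7 + 6 = 37
3-6-5-2-8-1: 7 + 7 + 1 + 7 + 2 = 24
Best route has total 21.

21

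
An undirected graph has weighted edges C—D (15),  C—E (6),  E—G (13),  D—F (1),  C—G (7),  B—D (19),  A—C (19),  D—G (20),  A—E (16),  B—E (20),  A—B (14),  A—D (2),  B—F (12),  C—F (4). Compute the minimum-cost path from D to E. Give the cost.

A few of the D→E routes:
D -> A -> C -> E: 2 + 19 + 6 = 27
D -> F -> B -> E: 1 + 12 + 20 = 33
D -> F -> C -> G -> E: 1 + 4 + 7 + 13 = 25
D -> F -> C -> E: 1 + 4 + 6 = 11
D -> A -> E: 2 + 16 = 18
D -> C -> E: 15 + 6 = 21
Shortest: 11.

11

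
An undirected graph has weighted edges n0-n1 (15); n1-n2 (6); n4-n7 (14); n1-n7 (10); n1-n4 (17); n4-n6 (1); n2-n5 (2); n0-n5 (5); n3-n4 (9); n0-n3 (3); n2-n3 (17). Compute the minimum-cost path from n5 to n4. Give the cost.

A few of the n5→n4 routes:
n5 → n2 → n3 → n4: 2 + 17 + 9 = 28
n5 → n0 → n3 → n4: 5 + 3 + 9 = 17
n5 → n2 → n1 → n4: 2 + 6 + 17 = 25
The minimum is 17.

17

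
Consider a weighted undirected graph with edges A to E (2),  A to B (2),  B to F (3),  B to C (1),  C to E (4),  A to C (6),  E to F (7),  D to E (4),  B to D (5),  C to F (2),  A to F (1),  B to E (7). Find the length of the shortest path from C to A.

Checking several routes:
C - A: 6
C - F - A: 2 + 1 = 3
C - B - A: 1 + 2 = 3
C - B - F - A: 1 + 3 + 1 = 5
The minimum is 3.

3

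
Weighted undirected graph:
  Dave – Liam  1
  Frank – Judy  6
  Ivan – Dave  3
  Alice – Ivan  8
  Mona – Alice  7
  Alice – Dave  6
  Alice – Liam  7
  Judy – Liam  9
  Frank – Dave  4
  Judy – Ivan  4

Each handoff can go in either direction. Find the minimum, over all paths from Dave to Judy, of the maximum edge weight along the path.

Checking several routes:
Dave -> Frank -> Judy: max(4, 6) = 6
Dave -> Liam -> Alice -> Ivan -> Judy: max(1, 7, 8, 4) = 8
Dave -> Ivan -> Judy: max(3, 4) = 4
Best route has worst link 4.

4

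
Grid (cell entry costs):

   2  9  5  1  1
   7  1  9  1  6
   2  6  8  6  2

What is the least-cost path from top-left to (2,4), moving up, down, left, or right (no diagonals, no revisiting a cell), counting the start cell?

26

Take [0,0]→[0,1]→[0,2]→[0,3]→[0,4]→[1,4]→[2,4] for a total of 2 + 9 + 5 + 1 + 1 + 6 + 2 = 26.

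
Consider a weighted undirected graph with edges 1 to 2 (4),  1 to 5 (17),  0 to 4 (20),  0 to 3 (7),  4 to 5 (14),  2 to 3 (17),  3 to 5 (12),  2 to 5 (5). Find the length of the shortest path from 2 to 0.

24

Some routes from 2 to 0:
2 -> 5 -> 4 -> 0: 5 + 14 + 20 = 39
2 -> 5 -> 3 -> 0: 5 + 12 + 7 = 24
2 -> 3 -> 0: 17 + 7 = 24
2 -> 1 -> 5 -> 3 -> 0: 4 + 17 + 12 + 7 = 40
Best route has total 24.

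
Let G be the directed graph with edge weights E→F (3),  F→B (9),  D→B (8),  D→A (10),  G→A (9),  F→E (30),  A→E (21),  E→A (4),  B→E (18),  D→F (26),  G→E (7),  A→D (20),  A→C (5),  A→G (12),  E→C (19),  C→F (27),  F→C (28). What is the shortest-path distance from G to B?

Checking several routes:
G → E → A → D → B: 7 + 4 + 20 + 8 = 39
G → E → F → B: 7 + 3 + 9 = 19
G → A → D → B: 9 + 20 + 8 = 37
G → A → E → F → B: 9 + 21 + 3 + 9 = 42
Shortest: 19.

19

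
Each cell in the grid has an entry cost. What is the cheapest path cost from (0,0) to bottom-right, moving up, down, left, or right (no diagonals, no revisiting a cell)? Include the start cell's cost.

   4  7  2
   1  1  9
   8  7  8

One optimal route is (0,0)→(1,0)→(1,1)→(2,1)→(2,2).
Its cost is 4 + 1 + 1 + 7 + 8 = 21.

21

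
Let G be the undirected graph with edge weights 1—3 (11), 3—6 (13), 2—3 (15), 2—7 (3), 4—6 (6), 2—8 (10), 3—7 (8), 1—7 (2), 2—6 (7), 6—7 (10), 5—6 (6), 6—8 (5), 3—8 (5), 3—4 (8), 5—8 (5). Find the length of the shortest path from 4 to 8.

A few of the 4→8 routes:
4 -> 6 -> 3 -> 8: 6 + 13 + 5 = 24
4 -> 3 -> 8: 8 + 5 = 13
4 -> 6 -> 8: 6 + 5 = 11
4 -> 6 -> 2 -> 8: 6 + 7 + 10 = 23
4 -> 3 -> 6 -> 8: 8 + 13 + 5 = 26
4 -> 6 -> 5 -> 8: 6 + 6 + 5 = 17
The minimum is 11.

11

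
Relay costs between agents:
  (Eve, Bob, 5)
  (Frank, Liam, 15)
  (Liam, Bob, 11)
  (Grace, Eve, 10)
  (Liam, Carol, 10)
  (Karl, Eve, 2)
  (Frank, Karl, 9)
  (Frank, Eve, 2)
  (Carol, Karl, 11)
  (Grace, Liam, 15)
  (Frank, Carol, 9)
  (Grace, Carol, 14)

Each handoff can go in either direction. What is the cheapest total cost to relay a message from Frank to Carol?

Comparing a few candidate routes:
Frank -> Eve -> Bob -> Liam -> Carol: 2 + 5 + 11 + 10 = 28
Frank -> Eve -> Grace -> Carol: 2 + 10 + 14 = 26
Frank -> Carol: 9
Frank -> Liam -> Carol: 15 + 10 = 25
Frank -> Karl -> Carol: 9 + 11 = 20
Frank -> Eve -> Karl -> Carol: 2 + 2 + 11 = 15
Shortest: 9.

9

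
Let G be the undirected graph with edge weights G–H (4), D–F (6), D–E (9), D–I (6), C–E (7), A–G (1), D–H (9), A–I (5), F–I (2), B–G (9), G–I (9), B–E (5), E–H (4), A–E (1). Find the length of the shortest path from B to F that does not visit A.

Some routes from B to F avoiding A:
B-E-H-G-I-F: 5 + 4 + 4 + 9 + 2 = 24
B-E-D-I-F: 5 + 9 + 6 + 2 = 22
B-G-I-F: 9 + 9 + 2 = 20
B-E-H-D-I-F: 5 + 4 + 9 + 6 + 2 = 26
B-E-H-D-F: 5 + 4 + 9 + 6 = 24
B-E-D-F: 5 + 9 + 6 = 20
The minimum is 20.

20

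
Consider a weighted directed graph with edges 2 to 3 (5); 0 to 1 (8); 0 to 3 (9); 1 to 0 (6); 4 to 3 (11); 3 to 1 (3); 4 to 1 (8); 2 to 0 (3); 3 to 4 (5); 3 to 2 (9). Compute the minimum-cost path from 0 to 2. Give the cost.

Paths from 0 to 2:
0 - 3 - 2: 9 + 9 = 18
The minimum is 18.

18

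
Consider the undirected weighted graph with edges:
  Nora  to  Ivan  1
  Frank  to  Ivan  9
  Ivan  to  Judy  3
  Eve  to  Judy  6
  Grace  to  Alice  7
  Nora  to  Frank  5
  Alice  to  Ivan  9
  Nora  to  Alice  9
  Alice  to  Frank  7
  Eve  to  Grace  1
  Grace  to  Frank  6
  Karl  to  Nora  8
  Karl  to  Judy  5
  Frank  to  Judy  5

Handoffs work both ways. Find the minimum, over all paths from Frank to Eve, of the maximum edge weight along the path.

6

Comparing a few candidate routes:
Frank-Alice-Grace-Eve: max(7, 7, 1) = 7
Frank-Judy-Eve: max(5, 6) = 6
Frank-Nora-Ivan-Judy-Eve: max(5, 1, 3, 6) = 6
Frank-Grace-Eve: max(6, 1) = 6
Frank-Nora-Karl-Judy-Eve: max(5, 8, 5, 6) = 8
The minimum achievable maximum is 6.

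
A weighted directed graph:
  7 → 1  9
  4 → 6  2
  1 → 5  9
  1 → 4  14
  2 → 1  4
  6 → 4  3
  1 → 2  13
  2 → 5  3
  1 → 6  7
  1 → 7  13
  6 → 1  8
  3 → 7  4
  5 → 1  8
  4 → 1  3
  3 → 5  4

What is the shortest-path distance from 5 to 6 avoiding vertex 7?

Candidate routes:
5-1-6: 8 + 7 = 15
5-1-4-6: 8 + 14 + 2 = 24
The minimum is 15.

15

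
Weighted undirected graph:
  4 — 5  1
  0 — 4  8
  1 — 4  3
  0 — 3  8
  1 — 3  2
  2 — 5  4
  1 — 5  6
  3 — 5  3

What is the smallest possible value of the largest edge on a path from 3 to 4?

3

Paths from 3 to 4:
3 -> 5 -> 4: max(3, 1) = 3
3 -> 5 -> 1 -> 4: max(3, 6, 3) = 6
3 -> 1 -> 4: max(2, 3) = 3
3 -> 1 -> 5 -> 4: max(2, 6, 1) = 6
3 -> 0 -> 4: max(8, 8) = 8
The minimum achievable maximum is 3.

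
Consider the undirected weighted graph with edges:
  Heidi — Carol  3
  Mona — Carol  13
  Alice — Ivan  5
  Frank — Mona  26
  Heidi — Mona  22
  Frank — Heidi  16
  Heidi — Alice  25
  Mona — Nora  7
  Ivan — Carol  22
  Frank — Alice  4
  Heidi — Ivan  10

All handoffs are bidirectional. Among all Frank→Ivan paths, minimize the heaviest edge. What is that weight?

Some routes from Frank to Ivan:
Frank - Heidi - Mona - Carol - Ivan: max(16, 22, 13, 22) = 22
Frank - Heidi - Carol - Ivan: max(16, 3, 22) = 22
Frank - Alice - Ivan: max(4, 5) = 5
Frank - Heidi - Ivan: max(16, 10) = 16
Best route has worst link 5.

5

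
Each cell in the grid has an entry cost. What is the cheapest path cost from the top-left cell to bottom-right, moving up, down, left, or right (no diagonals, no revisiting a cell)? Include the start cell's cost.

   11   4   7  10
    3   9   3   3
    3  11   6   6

34

Cheapest: (0,0)→(0,1)→(0,2)→(1,2)→(1,3)→(2,3)
  11 + 4 + 7 + 3 + 3 + 6 = 34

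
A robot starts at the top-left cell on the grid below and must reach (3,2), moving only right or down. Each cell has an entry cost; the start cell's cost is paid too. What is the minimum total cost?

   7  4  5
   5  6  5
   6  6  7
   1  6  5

Path [0,0] -> [1,0] -> [2,0] -> [3,0] -> [3,1] -> [3,2]: 7 + 5 + 6 + 1 + 6 + 5 = 30.
For comparison, the top-then-right route costs 33.

30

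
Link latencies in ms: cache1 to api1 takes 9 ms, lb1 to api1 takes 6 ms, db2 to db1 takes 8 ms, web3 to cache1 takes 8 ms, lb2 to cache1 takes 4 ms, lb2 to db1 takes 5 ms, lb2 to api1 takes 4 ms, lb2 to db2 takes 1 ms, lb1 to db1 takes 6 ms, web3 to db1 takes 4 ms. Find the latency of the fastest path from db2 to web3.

10

A few of the db2→web3 routes:
db2 - lb2 - cache1 - web3: 1 + 4 + 8 = 13
db2 - db1 - web3: 8 + 4 = 12
db2 - lb2 - api1 - lb1 - db1 - web3: 1 + 4 + 6 + 6 + 4 = 21
db2 - lb2 - api1 - cache1 - web3: 1 + 4 + 9 + 8 = 22
db2 - lb2 - db1 - web3: 1 + 5 + 4 = 10
The minimum is 10 ms.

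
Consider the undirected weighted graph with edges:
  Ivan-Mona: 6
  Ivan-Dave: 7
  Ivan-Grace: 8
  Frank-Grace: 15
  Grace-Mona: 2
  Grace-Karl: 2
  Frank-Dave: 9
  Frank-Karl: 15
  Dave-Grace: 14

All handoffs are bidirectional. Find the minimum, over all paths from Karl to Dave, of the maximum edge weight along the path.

7

Comparing a few candidate routes:
Karl-Frank-Grace-Mona-Ivan-Dave: max(15, 15, 2, 6, 7) = 15
Karl-Grace-Ivan-Dave: max(2, 8, 7) = 8
Karl-Frank-Grace-Ivan-Dave: max(15, 15, 8, 7) = 15
Karl-Grace-Mona-Ivan-Dave: max(2, 2, 6, 7) = 7
Karl-Grace-Frank-Dave: max(2, 15, 9) = 15
Karl-Grace-Dave: max(2, 14) = 14
The minimum achievable maximum is 7.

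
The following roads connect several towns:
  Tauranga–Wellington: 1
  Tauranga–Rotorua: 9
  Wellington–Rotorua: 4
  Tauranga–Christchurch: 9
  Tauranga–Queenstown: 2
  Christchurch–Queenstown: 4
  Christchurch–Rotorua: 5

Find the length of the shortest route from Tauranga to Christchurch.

Candidate routes:
Tauranga-Rotorua-Christchurch: 9 + 5 = 14
Tauranga-Christchurch: 9
Tauranga-Queenstown-Christchurch: 2 + 4 = 6
Tauranga-Wellington-Rotorua-Christchurch: 1 + 4 + 5 = 10
Shortest: 6.

6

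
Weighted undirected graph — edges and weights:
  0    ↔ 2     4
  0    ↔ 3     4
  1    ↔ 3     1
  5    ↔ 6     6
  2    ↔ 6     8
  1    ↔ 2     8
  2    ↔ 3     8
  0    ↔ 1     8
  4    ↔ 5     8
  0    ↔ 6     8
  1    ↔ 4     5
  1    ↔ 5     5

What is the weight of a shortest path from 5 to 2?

13

Checking several routes:
5 - 1 - 3 - 2: 5 + 1 + 8 = 14
5 - 1 - 3 - 0 - 2: 5 + 1 + 4 + 4 = 14
5 - 6 - 2: 6 + 8 = 14
5 - 1 - 2: 5 + 8 = 13
Best route has total 13.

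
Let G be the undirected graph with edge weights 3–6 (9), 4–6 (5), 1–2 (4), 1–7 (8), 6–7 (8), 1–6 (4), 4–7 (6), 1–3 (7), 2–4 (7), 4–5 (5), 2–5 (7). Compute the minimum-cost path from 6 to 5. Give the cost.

A few of the 6→5 routes:
6 → 4 → 2 → 5: 5 + 7 + 7 = 19
6 → 1 → 7 → 4 → 5: 4 + 8 + 6 + 5 = 23
6 → 1 → 2 → 4 → 5: 4 + 4 + 7 + 5 = 20
6 → 1 → 2 → 5: 4 + 4 + 7 = 15
6 → 4 → 5: 5 + 5 = 10
6 → 7 → 4 → 5: 8 + 6 + 5 = 19
Shortest: 10.

10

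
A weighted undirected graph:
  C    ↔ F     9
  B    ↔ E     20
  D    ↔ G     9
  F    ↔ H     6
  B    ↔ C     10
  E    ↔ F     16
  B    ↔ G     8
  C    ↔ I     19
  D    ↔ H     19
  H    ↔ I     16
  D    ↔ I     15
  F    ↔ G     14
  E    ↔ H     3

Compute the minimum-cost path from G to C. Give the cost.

18

Checking several routes:
G -> D -> H -> F -> C: 9 + 19 + 6 + 9 = 43
G -> D -> I -> C: 9 + 15 + 19 = 43
G -> B -> E -> F -> C: 8 + 20 + 16 + 9 = 53
G -> F -> C: 14 + 9 = 23
G -> B -> E -> H -> F -> C: 8 + 20 + 3 + 6 + 9 = 46
G -> B -> C: 8 + 10 = 18
Shortest: 18.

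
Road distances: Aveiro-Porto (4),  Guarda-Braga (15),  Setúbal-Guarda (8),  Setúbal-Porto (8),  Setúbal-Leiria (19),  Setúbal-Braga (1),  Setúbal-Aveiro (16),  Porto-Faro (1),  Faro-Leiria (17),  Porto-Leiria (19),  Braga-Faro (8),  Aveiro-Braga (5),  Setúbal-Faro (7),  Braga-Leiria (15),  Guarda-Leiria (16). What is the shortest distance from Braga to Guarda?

Comparing a few candidate routes:
Braga→Guarda: 15
Braga→Aveiro→Porto→Setúbal→Guarda: 5 + 4 + 8 + 8 = 25
Braga→Faro→Setúbal→Guarda: 8 + 7 + 8 = 23
Braga→Aveiro→Porto→Faro→Setúbal→Guarda: 5 + 4 + 1 + 7 + 8 = 25
Braga→Setúbal→Guarda: 1 + 8 = 9
The minimum is 9.

9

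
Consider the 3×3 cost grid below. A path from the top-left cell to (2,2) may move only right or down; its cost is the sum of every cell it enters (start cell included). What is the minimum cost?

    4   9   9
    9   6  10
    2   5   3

Best path: (0,0) (1,0) (2,0) (2,1) (2,2)
Cost: 4 + 9 + 2 + 5 + 3 = 23
(Top row then right column would cost 35.)

23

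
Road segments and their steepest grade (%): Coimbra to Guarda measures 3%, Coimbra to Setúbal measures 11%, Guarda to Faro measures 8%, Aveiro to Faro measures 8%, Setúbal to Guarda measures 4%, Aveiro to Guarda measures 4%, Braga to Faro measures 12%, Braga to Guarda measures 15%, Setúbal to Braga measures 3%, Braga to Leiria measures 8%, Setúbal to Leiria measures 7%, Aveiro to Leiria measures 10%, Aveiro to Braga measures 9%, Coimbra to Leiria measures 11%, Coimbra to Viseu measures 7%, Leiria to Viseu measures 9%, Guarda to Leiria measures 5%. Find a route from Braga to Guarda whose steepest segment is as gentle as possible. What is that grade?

4

Some routes from Braga to Guarda:
Braga → Setúbal → Leiria → Guarda: max(3, 7, 5) = 7
Braga → Leiria → Setúbal → Guarda: max(8, 7, 4) = 8
Braga → Setúbal → Guarda: max(3, 4) = 4
Braga → Leiria → Guarda: max(8, 5) = 8
Braga → Aveiro → Faro → Guarda: max(9, 8, 8) = 9
Smallest bottleneck: 4%.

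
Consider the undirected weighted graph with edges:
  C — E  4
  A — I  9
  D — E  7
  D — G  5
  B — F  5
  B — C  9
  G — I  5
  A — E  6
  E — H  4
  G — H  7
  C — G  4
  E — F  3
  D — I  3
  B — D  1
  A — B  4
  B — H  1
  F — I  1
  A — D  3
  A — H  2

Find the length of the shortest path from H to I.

Checking several routes:
H -> A -> D -> I: 2 + 3 + 3 = 8
H -> B -> D -> I: 1 + 1 + 3 = 5
H -> B -> F -> I: 1 + 5 + 1 = 7
H -> B -> A -> D -> I: 1 + 4 + 3 + 3 = 11
H -> E -> F -> I: 4 + 3 + 1 = 8
H -> A -> B -> D -> I: 2 + 4 + 1 + 3 = 10
Best route has total 5.

5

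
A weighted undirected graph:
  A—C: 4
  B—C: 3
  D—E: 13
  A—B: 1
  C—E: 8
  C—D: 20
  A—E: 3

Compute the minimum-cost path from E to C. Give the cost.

7

Routes from E to C:
E-C: 8
E-D-C: 13 + 20 = 33
E-A-C: 3 + 4 = 7
E-A-B-C: 3 + 1 + 3 = 7
Shortest: 7.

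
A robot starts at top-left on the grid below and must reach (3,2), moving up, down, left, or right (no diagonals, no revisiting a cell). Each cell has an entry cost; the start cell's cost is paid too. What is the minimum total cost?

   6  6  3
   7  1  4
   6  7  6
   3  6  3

Path r0c0 -> r0c1 -> r1c1 -> r1c2 -> r2c2 -> r3c2: 6 + 6 + 1 + 4 + 6 + 3 = 26.

26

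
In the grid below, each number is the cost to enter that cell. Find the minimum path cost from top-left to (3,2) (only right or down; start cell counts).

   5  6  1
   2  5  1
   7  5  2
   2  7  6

Best path: [0,0]→[0,1]→[0,2]→[1,2]→[2,2]→[3,2]
Cost: 5 + 6 + 1 + 1 + 2 + 6 = 21

21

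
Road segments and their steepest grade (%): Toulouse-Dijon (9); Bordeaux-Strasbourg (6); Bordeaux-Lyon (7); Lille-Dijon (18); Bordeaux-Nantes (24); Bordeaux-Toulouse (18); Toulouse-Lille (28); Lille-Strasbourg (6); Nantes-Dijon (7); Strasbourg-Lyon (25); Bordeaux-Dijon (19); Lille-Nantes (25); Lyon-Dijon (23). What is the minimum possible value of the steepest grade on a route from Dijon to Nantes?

7

A few of the Dijon→Nantes routes:
Dijon -> Bordeaux -> Nantes: max(19, 24) = 24
Dijon -> Nantes: max(7) = 7
Dijon -> Lyon -> Bordeaux -> Nantes: max(23, 7, 24) = 24
The minimum achievable maximum is 7%.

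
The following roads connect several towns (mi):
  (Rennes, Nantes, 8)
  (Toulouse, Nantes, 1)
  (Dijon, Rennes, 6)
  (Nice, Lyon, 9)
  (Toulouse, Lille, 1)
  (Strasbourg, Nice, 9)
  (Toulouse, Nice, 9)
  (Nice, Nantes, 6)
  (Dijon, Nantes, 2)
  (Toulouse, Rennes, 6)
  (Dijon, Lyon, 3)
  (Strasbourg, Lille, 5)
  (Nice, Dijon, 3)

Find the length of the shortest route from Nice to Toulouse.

6

A few of the Nice→Toulouse routes:
Nice → Toulouse: 9
Nice → Dijon → Rennes → Toulouse: 3 + 6 + 6 = 15
Nice → Dijon → Nantes → Toulouse: 3 + 2 + 1 = 6
Nice → Lyon → Dijon → Nantes → Toulouse: 9 + 3 + 2 + 1 = 15
Nice → Strasbourg → Lille → Toulouse: 9 + 5 + 1 = 15
Nice → Nantes → Toulouse: 6 + 1 = 7
Best route has total 6 mi.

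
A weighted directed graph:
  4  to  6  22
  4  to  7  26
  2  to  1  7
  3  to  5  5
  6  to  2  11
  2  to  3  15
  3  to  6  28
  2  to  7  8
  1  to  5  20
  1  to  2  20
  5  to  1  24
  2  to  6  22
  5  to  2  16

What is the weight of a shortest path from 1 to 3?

35

Candidate routes:
1 → 5 → 2 → 3: 20 + 16 + 15 = 51
1 → 2 → 3: 20 + 15 = 35
The minimum is 35.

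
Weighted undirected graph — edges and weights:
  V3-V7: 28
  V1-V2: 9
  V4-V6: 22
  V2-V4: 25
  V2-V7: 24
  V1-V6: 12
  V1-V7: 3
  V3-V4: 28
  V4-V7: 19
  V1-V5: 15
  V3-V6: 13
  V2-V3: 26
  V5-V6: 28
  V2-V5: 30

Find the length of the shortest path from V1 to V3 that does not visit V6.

31

Some routes from V1 to V3 avoiding V6:
V1→V2→V3: 9 + 26 = 35
V1→V7→V4→V3: 3 + 19 + 28 = 50
V1→V7→V3: 3 + 28 = 31
V1→V7→V2→V3: 3 + 24 + 26 = 53
Shortest: 31.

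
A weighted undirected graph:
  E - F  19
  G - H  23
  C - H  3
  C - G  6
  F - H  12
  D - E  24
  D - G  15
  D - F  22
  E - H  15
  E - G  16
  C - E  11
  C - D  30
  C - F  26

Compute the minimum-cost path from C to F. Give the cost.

Checking several routes:
C - H - E - F: 3 + 15 + 19 = 37
C - E - F: 11 + 19 = 30
C - F: 26
C - H - F: 3 + 12 = 15
Shortest: 15.

15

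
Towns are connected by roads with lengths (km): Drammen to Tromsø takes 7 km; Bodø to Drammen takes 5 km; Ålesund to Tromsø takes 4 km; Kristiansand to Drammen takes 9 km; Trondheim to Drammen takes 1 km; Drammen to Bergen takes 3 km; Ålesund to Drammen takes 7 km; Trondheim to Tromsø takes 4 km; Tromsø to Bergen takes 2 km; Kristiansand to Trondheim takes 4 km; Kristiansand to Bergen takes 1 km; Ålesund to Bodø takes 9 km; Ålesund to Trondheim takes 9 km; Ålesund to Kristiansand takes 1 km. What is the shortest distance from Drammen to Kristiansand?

4

Checking several routes:
Drammen→Bergen→Kristiansand: 3 + 1 = 4
Drammen→Trondheim→Tromsø→Bergen→Kristiansand: 1 + 4 + 2 + 1 = 8
Drammen→Trondheim→Kristiansand: 1 + 4 = 5
Best route has total 4 km.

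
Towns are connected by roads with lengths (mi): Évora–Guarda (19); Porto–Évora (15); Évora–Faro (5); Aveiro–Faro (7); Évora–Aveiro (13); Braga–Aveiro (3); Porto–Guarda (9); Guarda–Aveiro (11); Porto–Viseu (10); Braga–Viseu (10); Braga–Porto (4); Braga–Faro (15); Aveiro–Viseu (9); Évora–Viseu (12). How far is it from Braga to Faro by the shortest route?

Some routes from Braga to Faro:
Braga → Porto → Évora → Faro: 4 + 15 + 5 = 24
Braga → Faro: 15
Braga → Viseu → Évora → Faro: 10 + 12 + 5 = 27
Braga → Viseu → Aveiro → Faro: 10 + 9 + 7 = 26
Braga → Aveiro → Faro: 3 + 7 = 10
Braga → Aveiro → Évora → Faro: 3 + 13 + 5 = 21
The minimum is 10 mi.

10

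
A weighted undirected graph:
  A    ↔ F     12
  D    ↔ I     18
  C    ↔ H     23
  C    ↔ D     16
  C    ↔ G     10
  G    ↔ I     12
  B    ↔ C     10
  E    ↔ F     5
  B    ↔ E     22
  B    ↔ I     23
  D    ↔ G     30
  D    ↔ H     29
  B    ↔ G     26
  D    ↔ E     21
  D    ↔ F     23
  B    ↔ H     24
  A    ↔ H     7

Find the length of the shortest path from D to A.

Comparing a few candidate routes:
D - C - B - H - A: 16 + 10 + 24 + 7 = 57
D - C - B - E - F - A: 16 + 10 + 22 + 5 + 12 = 65
D - C - H - A: 16 + 23 + 7 = 46
D - H - A: 29 + 7 = 36
D - F - A: 23 + 12 = 35
D - E - F - A: 21 + 5 + 12 = 38
Shortest: 35.

35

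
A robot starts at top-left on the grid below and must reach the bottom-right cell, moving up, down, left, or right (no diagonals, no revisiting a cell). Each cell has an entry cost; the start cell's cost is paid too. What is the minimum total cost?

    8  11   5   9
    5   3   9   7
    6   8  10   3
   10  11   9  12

One optimal route is [0,0] -> [1,0] -> [1,1] -> [1,2] -> [1,3] -> [2,3] -> [3,3].
Its cost is 8 + 5 + 3 + 9 + 7 + 3 + 12 = 47.

47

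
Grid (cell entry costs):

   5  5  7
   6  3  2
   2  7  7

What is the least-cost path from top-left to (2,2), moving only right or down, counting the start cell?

22

Take [0,0] -> [0,1] -> [1,1] -> [1,2] -> [2,2] for a total of 5 + 5 + 3 + 2 + 7 = 22.
(Top row then right column would cost 26.)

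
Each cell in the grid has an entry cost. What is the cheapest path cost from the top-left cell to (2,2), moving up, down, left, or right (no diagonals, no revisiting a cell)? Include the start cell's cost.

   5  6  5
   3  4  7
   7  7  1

Best path: (0,0) -> (1,0) -> (1,1) -> (1,2) -> (2,2)
Cost: 5 + 3 + 4 + 7 + 1 = 20

20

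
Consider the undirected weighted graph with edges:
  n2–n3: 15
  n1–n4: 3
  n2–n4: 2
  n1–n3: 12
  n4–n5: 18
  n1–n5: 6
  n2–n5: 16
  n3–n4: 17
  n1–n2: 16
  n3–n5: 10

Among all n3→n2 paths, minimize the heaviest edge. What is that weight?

A few of the n3→n2 routes:
n3→n5→n1→n4→n2: max(10, 6, 3, 2) = 10
n3→n2: max(15) = 15
n3→n1→n4→n2: max(12, 3, 2) = 12
n3→n5→n1→n2: max(10, 6, 16) = 16
Smallest bottleneck: 10.

10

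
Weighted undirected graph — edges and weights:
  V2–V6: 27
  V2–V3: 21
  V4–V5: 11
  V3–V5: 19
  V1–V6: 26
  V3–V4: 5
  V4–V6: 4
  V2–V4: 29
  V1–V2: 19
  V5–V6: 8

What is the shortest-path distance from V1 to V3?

35

A few of the V1→V3 routes:
V1-V2-V3: 19 + 21 = 40
V1-V6-V5-V4-V3: 26 + 8 + 11 + 5 = 50
V1-V6-V4-V3: 26 + 4 + 5 = 35
V1-V2-V4-V3: 19 + 29 + 5 = 53
V1-V6-V5-V3: 26 + 8 + 19 = 53
Best route has total 35.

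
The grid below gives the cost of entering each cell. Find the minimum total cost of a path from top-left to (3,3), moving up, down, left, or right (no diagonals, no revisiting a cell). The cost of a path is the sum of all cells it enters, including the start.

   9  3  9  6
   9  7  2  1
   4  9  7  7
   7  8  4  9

38

One optimal route is [0,0]→[0,1]→[1,1]→[1,2]→[1,3]→[2,3]→[3,3].
Its cost is 9 + 3 + 7 + 2 + 1 + 7 + 9 = 38.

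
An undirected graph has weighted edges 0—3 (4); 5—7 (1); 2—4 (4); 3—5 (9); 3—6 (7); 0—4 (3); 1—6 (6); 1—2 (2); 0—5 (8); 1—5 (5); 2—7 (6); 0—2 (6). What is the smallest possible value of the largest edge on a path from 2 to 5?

5

Comparing a few candidate routes:
2-4-0-3-6-1-5: max(4, 3, 4, 7, 6, 5) = 7
2-1-5: max(2, 5) = 5
2-0-3-6-1-5: max(6, 4, 7, 6, 5) = 7
2-0-5: max(6, 8) = 8
2-7-5: max(6, 1) = 6
Smallest bottleneck: 5.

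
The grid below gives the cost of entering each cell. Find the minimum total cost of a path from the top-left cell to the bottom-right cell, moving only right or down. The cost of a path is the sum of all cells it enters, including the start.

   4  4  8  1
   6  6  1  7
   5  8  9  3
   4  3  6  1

26

Best path: (0,0) -> (0,1) -> (1,1) -> (1,2) -> (1,3) -> (2,3) -> (3,3)
Cost: 4 + 4 + 6 + 1 + 7 + 3 + 1 = 26
For comparison, the top-then-right route costs 28.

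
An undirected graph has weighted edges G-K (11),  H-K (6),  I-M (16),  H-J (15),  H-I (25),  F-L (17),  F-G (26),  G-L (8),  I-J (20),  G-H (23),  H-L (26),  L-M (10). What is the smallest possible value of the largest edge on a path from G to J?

15

Some routes from G to J:
G → H → J: max(23, 15) = 23
G → K → H → I → J: max(11, 6, 25, 20) = 25
G → K → H → J: max(11, 6, 15) = 15
G → L → M → I → J: max(8, 10, 16, 20) = 20
G → L → M → I → H → J: max(8, 10, 16, 25, 15) = 25
Smallest bottleneck: 15.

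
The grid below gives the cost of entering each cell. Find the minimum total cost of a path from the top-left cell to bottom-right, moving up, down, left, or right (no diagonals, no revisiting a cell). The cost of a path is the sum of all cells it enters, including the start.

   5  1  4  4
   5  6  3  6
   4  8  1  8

Path (0,0) -> (0,1) -> (0,2) -> (1,2) -> (2,2) -> (2,3): 5 + 1 + 4 + 3 + 1 + 8 = 22.

22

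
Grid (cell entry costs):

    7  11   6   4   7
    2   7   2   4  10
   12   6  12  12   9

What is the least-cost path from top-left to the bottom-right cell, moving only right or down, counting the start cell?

Cheapest: r0c0 r1c0 r1c1 r1c2 r1c3 r1c4 r2c4
  7 + 2 + 7 + 2 + 4 + 10 + 9 = 41
(Top row then right column would cost 54.)

41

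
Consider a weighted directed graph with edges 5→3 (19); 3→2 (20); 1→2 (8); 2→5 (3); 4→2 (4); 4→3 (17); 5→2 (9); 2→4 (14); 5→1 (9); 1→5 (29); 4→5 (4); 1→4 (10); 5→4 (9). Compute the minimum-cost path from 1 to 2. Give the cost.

Some routes from 1 to 2:
1 - 5 - 4 - 2: 29 + 9 + 4 = 42
1 - 4 - 3 - 2: 10 + 17 + 20 = 47
1 - 4 - 5 - 2: 10 + 4 + 9 = 23
1 - 4 - 2: 10 + 4 = 14
1 - 2: 8
1 - 5 - 2: 29 + 9 = 38
Shortest: 8.

8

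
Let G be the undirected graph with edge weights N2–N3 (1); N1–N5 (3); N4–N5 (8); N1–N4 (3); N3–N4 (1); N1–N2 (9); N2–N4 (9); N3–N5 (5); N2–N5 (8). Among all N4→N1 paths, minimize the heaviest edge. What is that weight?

Some routes from N4 to N1:
N4 - N3 - N2 - N5 - N1: max(1, 1, 8, 3) = 8
N4 - N5 - N3 - N2 - N1: max(8, 5, 1, 9) = 9
N4 - N1: max(3) = 3
N4 - N3 - N5 - N1: max(1, 5, 3) = 5
N4 - N5 - N1: max(8, 3) = 8
N4 - N5 - N2 - N1: max(8, 8, 9) = 9
The minimum achievable maximum is 3.

3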